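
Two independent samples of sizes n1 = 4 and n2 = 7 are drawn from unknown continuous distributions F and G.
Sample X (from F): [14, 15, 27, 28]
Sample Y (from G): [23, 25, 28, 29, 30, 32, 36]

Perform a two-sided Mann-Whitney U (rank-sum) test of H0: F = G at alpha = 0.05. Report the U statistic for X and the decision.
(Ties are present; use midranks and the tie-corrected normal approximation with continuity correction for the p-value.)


Step 1: Combine and sort all 11 observations; assign midranks.
sorted (value, group): (14,X), (15,X), (23,Y), (25,Y), (27,X), (28,X), (28,Y), (29,Y), (30,Y), (32,Y), (36,Y)
ranks: 14->1, 15->2, 23->3, 25->4, 27->5, 28->6.5, 28->6.5, 29->8, 30->9, 32->10, 36->11
Step 2: Rank sum for X: R1 = 1 + 2 + 5 + 6.5 = 14.5.
Step 3: U_X = R1 - n1(n1+1)/2 = 14.5 - 4*5/2 = 14.5 - 10 = 4.5.
       U_Y = n1*n2 - U_X = 28 - 4.5 = 23.5.
Step 4: Ties are present, so use the tie-corrected normal approximation (with continuity correction) for the p-value.
Step 5: p-value = 0.088247; compare to alpha = 0.05. fail to reject H0.

U_X = 4.5, p = 0.088247, fail to reject H0 at alpha = 0.05.


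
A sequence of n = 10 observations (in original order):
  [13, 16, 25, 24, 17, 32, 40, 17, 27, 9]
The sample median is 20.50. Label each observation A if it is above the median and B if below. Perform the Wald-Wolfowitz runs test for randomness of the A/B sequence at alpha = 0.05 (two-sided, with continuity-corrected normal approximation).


Step 1: Compute median = 20.50; label A = above, B = below.
Labels in order: BBAABAABAB  (n_A = 5, n_B = 5)
Step 2: Count runs R = 7.
Step 3: Under H0 (random ordering), E[R] = 2*n_A*n_B/(n_A+n_B) + 1 = 2*5*5/10 + 1 = 6.0000.
        Var[R] = 2*n_A*n_B*(2*n_A*n_B - n_A - n_B) / ((n_A+n_B)^2 * (n_A+n_B-1)) = 2000/900 = 2.2222.
        SD[R] = 1.4907.
Step 4: Continuity-corrected z = (R - 0.5 - E[R]) / SD[R] = (7 - 0.5 - 6.0000) / 1.4907 = 0.3354.
Step 5: Two-sided p-value via normal approximation = 2*(1 - Phi(|z|)) = 0.737316.
Step 6: alpha = 0.05. fail to reject H0.

R = 7, z = 0.3354, p = 0.737316, fail to reject H0.


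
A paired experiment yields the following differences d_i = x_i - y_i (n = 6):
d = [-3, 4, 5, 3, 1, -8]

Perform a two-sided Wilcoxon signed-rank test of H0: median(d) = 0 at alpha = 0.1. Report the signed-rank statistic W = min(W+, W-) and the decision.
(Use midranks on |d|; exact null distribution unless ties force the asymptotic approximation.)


Step 1: Drop any zero differences (none here) and take |d_i|.
|d| = [3, 4, 5, 3, 1, 8]
Step 2: Midrank |d_i| (ties get averaged ranks).
ranks: |3|->2.5, |4|->4, |5|->5, |3|->2.5, |1|->1, |8|->6
Step 3: Attach original signs; sum ranks with positive sign and with negative sign.
W+ = 4 + 5 + 2.5 + 1 = 12.5
W- = 2.5 + 6 = 8.5
(Check: W+ + W- = 21 should equal n(n+1)/2 = 21.)
Step 4: Test statistic W = min(W+, W-) = 8.5.
Step 5: Ties in |d|, so use the tie-corrected normal approximation.
        E[W] = n(n+1)/4 = 6*7/4 = 10.5.
        Tie groups: |d|=3 (t=2); sum(t^3 - t) = 6.
        Var[W] = n(n+1)(2n+1)/24 - sum(t^3-t)/48 = 546/24 - 6/48 = 22.625.
        z = (W - E[W]) / sqrt(Var[W]) = (8.5 - 10.5) / 4.7566 = -0.4205.
        Two-sided p = 2*Phi(z) = 0.674142.
Step 6: alpha = 0.1. fail to reject H0.

W+ = 12.5, W- = 8.5, W = min = 8.5, p = 0.674142, fail to reject H0.


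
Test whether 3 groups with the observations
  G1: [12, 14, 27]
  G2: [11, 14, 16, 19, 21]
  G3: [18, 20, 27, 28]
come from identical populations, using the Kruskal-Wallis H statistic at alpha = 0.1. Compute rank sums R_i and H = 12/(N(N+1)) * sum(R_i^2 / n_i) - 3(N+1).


Step 1: Combine all N = 12 observations and assign midranks.
sorted (value, group, rank): (11,G2,1), (12,G1,2), (14,G1,3.5), (14,G2,3.5), (16,G2,5), (18,G3,6), (19,G2,7), (20,G3,8), (21,G2,9), (27,G1,10.5), (27,G3,10.5), (28,G3,12)
Step 2: Sum ranks within each group.
R_1 = 16 (n_1 = 3)
R_2 = 25.5 (n_2 = 5)
R_3 = 36.5 (n_3 = 4)
Step 3: H = 12/(N(N+1)) * sum(R_i^2/n_i) - 3(N+1)
     = 12/(12*13) * (16^2/3 + 25.5^2/5 + 36.5^2/4) - 3*13
     = 0.076923 * 548.446 - 39
     = 3.188141.
Step 4: Ties present; correction factor C = 1 - 12/(12^3 - 12) = 0.993007. Corrected H = 3.188141 / 0.993007 = 3.210593.
Step 5: Under H0, H ~ chi^2(2); p-value = 0.200830.
Step 6: alpha = 0.1. fail to reject H0.

H = 3.2106, df = 2, p = 0.200830, fail to reject H0.


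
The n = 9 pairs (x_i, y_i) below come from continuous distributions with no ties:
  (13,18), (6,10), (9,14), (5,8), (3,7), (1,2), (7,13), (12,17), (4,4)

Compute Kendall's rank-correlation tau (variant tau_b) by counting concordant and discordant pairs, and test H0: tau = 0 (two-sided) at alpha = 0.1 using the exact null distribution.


Step 1: Enumerate the 36 unordered pairs (i,j) with i<j and classify each by sign(x_j-x_i) * sign(y_j-y_i).
  (1,2):dx=-7,dy=-8->C; (1,3):dx=-4,dy=-4->C; (1,4):dx=-8,dy=-10->C; (1,5):dx=-10,dy=-11->C
  (1,6):dx=-12,dy=-16->C; (1,7):dx=-6,dy=-5->C; (1,8):dx=-1,dy=-1->C; (1,9):dx=-9,dy=-14->C
  (2,3):dx=+3,dy=+4->C; (2,4):dx=-1,dy=-2->C; (2,5):dx=-3,dy=-3->C; (2,6):dx=-5,dy=-8->C
  (2,7):dx=+1,dy=+3->C; (2,8):dx=+6,dy=+7->C; (2,9):dx=-2,dy=-6->C; (3,4):dx=-4,dy=-6->C
  (3,5):dx=-6,dy=-7->C; (3,6):dx=-8,dy=-12->C; (3,7):dx=-2,dy=-1->C; (3,8):dx=+3,dy=+3->C
  (3,9):dx=-5,dy=-10->C; (4,5):dx=-2,dy=-1->C; (4,6):dx=-4,dy=-6->C; (4,7):dx=+2,dy=+5->C
  (4,8):dx=+7,dy=+9->C; (4,9):dx=-1,dy=-4->C; (5,6):dx=-2,dy=-5->C; (5,7):dx=+4,dy=+6->C
  (5,8):dx=+9,dy=+10->C; (5,9):dx=+1,dy=-3->D; (6,7):dx=+6,dy=+11->C; (6,8):dx=+11,dy=+15->C
  (6,9):dx=+3,dy=+2->C; (7,8):dx=+5,dy=+4->C; (7,9):dx=-3,dy=-9->C; (8,9):dx=-8,dy=-13->C
Step 2: C = 35, D = 1, total pairs = 36.
Step 3: tau = (C - D)/(n(n-1)/2) = (35 - 1)/36 = 0.944444.
Step 4: Exact two-sided p-value (enumerate n! = 362880 permutations of y under H0): p = 0.000050.
Step 5: alpha = 0.1. reject H0.

tau_b = 0.9444 (C=35, D=1), p = 0.000050, reject H0.


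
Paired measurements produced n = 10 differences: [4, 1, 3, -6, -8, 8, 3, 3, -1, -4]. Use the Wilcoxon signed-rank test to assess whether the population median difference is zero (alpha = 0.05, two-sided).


Step 1: Drop any zero differences (none here) and take |d_i|.
|d| = [4, 1, 3, 6, 8, 8, 3, 3, 1, 4]
Step 2: Midrank |d_i| (ties get averaged ranks).
ranks: |4|->6.5, |1|->1.5, |3|->4, |6|->8, |8|->9.5, |8|->9.5, |3|->4, |3|->4, |1|->1.5, |4|->6.5
Step 3: Attach original signs; sum ranks with positive sign and with negative sign.
W+ = 6.5 + 1.5 + 4 + 9.5 + 4 + 4 = 29.5
W- = 8 + 9.5 + 1.5 + 6.5 = 25.5
(Check: W+ + W- = 55 should equal n(n+1)/2 = 55.)
Step 4: Test statistic W = min(W+, W-) = 25.5.
Step 5: Ties in |d|, so use the tie-corrected normal approximation.
        E[W] = n(n+1)/4 = 10*11/4 = 27.5.
        Tie groups: |d|=1 (t=2), |d|=3 (t=3), |d|=4 (t=2), |d|=8 (t=2); sum(t^3 - t) = 42.
        Var[W] = n(n+1)(2n+1)/24 - sum(t^3-t)/48 = 2310/24 - 42/48 = 95.375.
        z = (W - E[W]) / sqrt(Var[W]) = (25.5 - 27.5) / 9.7660 = -0.2048.
        Two-sided p = 2*Phi(z) = 0.837735.
Step 6: alpha = 0.05. fail to reject H0.

W+ = 29.5, W- = 25.5, W = min = 25.5, p = 0.837735, fail to reject H0.


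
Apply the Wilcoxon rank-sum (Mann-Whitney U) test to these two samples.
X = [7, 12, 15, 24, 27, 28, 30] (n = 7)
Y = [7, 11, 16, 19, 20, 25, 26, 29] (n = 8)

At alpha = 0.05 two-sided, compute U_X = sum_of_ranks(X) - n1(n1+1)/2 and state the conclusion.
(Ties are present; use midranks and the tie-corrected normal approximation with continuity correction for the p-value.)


Step 1: Combine and sort all 15 observations; assign midranks.
sorted (value, group): (7,X), (7,Y), (11,Y), (12,X), (15,X), (16,Y), (19,Y), (20,Y), (24,X), (25,Y), (26,Y), (27,X), (28,X), (29,Y), (30,X)
ranks: 7->1.5, 7->1.5, 11->3, 12->4, 15->5, 16->6, 19->7, 20->8, 24->9, 25->10, 26->11, 27->12, 28->13, 29->14, 30->15
Step 2: Rank sum for X: R1 = 1.5 + 4 + 5 + 9 + 12 + 13 + 15 = 59.5.
Step 3: U_X = R1 - n1(n1+1)/2 = 59.5 - 7*8/2 = 59.5 - 28 = 31.5.
       U_Y = n1*n2 - U_X = 56 - 31.5 = 24.5.
Step 4: Ties are present, so use the tie-corrected normal approximation (with continuity correction) for the p-value.
Step 5: p-value = 0.728221; compare to alpha = 0.05. fail to reject H0.

U_X = 31.5, p = 0.728221, fail to reject H0 at alpha = 0.05.


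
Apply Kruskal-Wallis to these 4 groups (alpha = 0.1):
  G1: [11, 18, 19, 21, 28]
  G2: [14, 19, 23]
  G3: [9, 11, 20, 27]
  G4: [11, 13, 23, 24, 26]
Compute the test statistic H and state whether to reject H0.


Step 1: Combine all N = 17 observations and assign midranks.
sorted (value, group, rank): (9,G3,1), (11,G1,3), (11,G3,3), (11,G4,3), (13,G4,5), (14,G2,6), (18,G1,7), (19,G1,8.5), (19,G2,8.5), (20,G3,10), (21,G1,11), (23,G2,12.5), (23,G4,12.5), (24,G4,14), (26,G4,15), (27,G3,16), (28,G1,17)
Step 2: Sum ranks within each group.
R_1 = 46.5 (n_1 = 5)
R_2 = 27 (n_2 = 3)
R_3 = 30 (n_3 = 4)
R_4 = 49.5 (n_4 = 5)
Step 3: H = 12/(N(N+1)) * sum(R_i^2/n_i) - 3(N+1)
     = 12/(17*18) * (46.5^2/5 + 27^2/3 + 30^2/4 + 49.5^2/5) - 3*18
     = 0.039216 * 1390.5 - 54
     = 0.529412.
Step 4: Ties present; correction factor C = 1 - 36/(17^3 - 17) = 0.992647. Corrected H = 0.529412 / 0.992647 = 0.533333.
Step 5: Under H0, H ~ chi^2(3); p-value = 0.911510.
Step 6: alpha = 0.1. fail to reject H0.

H = 0.5333, df = 3, p = 0.911510, fail to reject H0.


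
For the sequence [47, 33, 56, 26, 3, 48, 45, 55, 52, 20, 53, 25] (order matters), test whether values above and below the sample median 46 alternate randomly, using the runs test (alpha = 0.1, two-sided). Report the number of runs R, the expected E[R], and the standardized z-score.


Step 1: Compute median = 46; label A = above, B = below.
Labels in order: ABABBABAABAB  (n_A = 6, n_B = 6)
Step 2: Count runs R = 10.
Step 3: Under H0 (random ordering), E[R] = 2*n_A*n_B/(n_A+n_B) + 1 = 2*6*6/12 + 1 = 7.0000.
        Var[R] = 2*n_A*n_B*(2*n_A*n_B - n_A - n_B) / ((n_A+n_B)^2 * (n_A+n_B-1)) = 4320/1584 = 2.7273.
        SD[R] = 1.6514.
Step 4: Continuity-corrected z = (R - 0.5 - E[R]) / SD[R] = (10 - 0.5 - 7.0000) / 1.6514 = 1.5138.
Step 5: Two-sided p-value via normal approximation = 2*(1 - Phi(|z|)) = 0.130070.
Step 6: alpha = 0.1. fail to reject H0.

R = 10, z = 1.5138, p = 0.130070, fail to reject H0.


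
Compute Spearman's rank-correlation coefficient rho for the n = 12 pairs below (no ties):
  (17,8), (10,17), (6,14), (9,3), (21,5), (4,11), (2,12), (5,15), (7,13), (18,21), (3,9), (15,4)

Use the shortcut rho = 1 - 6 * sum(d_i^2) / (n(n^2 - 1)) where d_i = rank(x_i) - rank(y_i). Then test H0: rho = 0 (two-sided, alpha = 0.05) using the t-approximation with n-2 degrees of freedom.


Step 1: Rank x and y separately (midranks; no ties here).
rank(x): 17->10, 10->8, 6->5, 9->7, 21->12, 4->3, 2->1, 5->4, 7->6, 18->11, 3->2, 15->9
rank(y): 8->4, 17->11, 14->9, 3->1, 5->3, 11->6, 12->7, 15->10, 13->8, 21->12, 9->5, 4->2
Step 2: d_i = R_x(i) - R_y(i); compute d_i^2.
  (10-4)^2=36, (8-11)^2=9, (5-9)^2=16, (7-1)^2=36, (12-3)^2=81, (3-6)^2=9, (1-7)^2=36, (4-10)^2=36, (6-8)^2=4, (11-12)^2=1, (2-5)^2=9, (9-2)^2=49
sum(d^2) = 322.
Step 3: rho = 1 - 6*322 / (12*(12^2 - 1)) = 1 - 1932/1716 = -0.125874.
Step 4: Under H0, t = rho * sqrt((n-2)/(1-rho^2)) = -0.4012 ~ t(10).
Step 5: Two-sided p-value from the t-distribution with 10 df = 0.696683.
Step 6: alpha = 0.05. fail to reject H0.

rho = -0.1259, p = 0.696683, fail to reject H0 at alpha = 0.05.


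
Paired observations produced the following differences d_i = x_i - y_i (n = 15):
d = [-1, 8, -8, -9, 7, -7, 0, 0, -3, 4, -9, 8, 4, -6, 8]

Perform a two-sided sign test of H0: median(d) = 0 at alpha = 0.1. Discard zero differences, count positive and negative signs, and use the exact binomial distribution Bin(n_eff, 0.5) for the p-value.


Step 1: Discard zero differences. Original n = 15; n_eff = number of nonzero differences = 13.
Nonzero differences (with sign): -1, +8, -8, -9, +7, -7, -3, +4, -9, +8, +4, -6, +8
Step 2: Count signs: positive = 6, negative = 7.
Step 3: Under H0: P(positive) = 0.5, so the number of positives S ~ Bin(13, 0.5).
Step 4: Two-sided exact p-value = sum of Bin(13,0.5) probabilities at or below the observed probability = 1.000000.
Step 5: alpha = 0.1. fail to reject H0.

n_eff = 13, pos = 6, neg = 7, p = 1.000000, fail to reject H0.


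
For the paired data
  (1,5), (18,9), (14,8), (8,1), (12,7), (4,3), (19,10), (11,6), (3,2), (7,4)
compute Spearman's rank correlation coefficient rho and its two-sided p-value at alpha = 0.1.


Step 1: Rank x and y separately (midranks; no ties here).
rank(x): 1->1, 18->9, 14->8, 8->5, 12->7, 4->3, 19->10, 11->6, 3->2, 7->4
rank(y): 5->5, 9->9, 8->8, 1->1, 7->7, 3->3, 10->10, 6->6, 2->2, 4->4
Step 2: d_i = R_x(i) - R_y(i); compute d_i^2.
  (1-5)^2=16, (9-9)^2=0, (8-8)^2=0, (5-1)^2=16, (7-7)^2=0, (3-3)^2=0, (10-10)^2=0, (6-6)^2=0, (2-2)^2=0, (4-4)^2=0
sum(d^2) = 32.
Step 3: rho = 1 - 6*32 / (10*(10^2 - 1)) = 1 - 192/990 = 0.806061.
Step 4: Under H0, t = rho * sqrt((n-2)/(1-rho^2)) = 3.8522 ~ t(8).
Step 5: Two-sided p-value from the t-distribution with 8 df = 0.004862.
Step 6: alpha = 0.1. reject H0.

rho = 0.8061, p = 0.004862, reject H0 at alpha = 0.1.


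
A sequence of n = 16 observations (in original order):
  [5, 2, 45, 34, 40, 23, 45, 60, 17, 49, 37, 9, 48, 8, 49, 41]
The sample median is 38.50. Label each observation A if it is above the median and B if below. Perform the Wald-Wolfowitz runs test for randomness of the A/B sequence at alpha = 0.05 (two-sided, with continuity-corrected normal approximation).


Step 1: Compute median = 38.50; label A = above, B = below.
Labels in order: BBABABAABABBABAA  (n_A = 8, n_B = 8)
Step 2: Count runs R = 12.
Step 3: Under H0 (random ordering), E[R] = 2*n_A*n_B/(n_A+n_B) + 1 = 2*8*8/16 + 1 = 9.0000.
        Var[R] = 2*n_A*n_B*(2*n_A*n_B - n_A - n_B) / ((n_A+n_B)^2 * (n_A+n_B-1)) = 14336/3840 = 3.7333.
        SD[R] = 1.9322.
Step 4: Continuity-corrected z = (R - 0.5 - E[R]) / SD[R] = (12 - 0.5 - 9.0000) / 1.9322 = 1.2939.
Step 5: Two-sided p-value via normal approximation = 2*(1 - Phi(|z|)) = 0.195709.
Step 6: alpha = 0.05. fail to reject H0.

R = 12, z = 1.2939, p = 0.195709, fail to reject H0.


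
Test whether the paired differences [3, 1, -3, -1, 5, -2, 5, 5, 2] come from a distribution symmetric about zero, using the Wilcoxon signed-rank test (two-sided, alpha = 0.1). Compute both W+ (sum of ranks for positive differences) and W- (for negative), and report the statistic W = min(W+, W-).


Step 1: Drop any zero differences (none here) and take |d_i|.
|d| = [3, 1, 3, 1, 5, 2, 5, 5, 2]
Step 2: Midrank |d_i| (ties get averaged ranks).
ranks: |3|->5.5, |1|->1.5, |3|->5.5, |1|->1.5, |5|->8, |2|->3.5, |5|->8, |5|->8, |2|->3.5
Step 3: Attach original signs; sum ranks with positive sign and with negative sign.
W+ = 5.5 + 1.5 + 8 + 8 + 8 + 3.5 = 34.5
W- = 5.5 + 1.5 + 3.5 = 10.5
(Check: W+ + W- = 45 should equal n(n+1)/2 = 45.)
Step 4: Test statistic W = min(W+, W-) = 10.5.
Step 5: Ties in |d|, so use the tie-corrected normal approximation.
        E[W] = n(n+1)/4 = 9*10/4 = 22.5.
        Tie groups: |d|=1 (t=2), |d|=2 (t=2), |d|=3 (t=2), |d|=5 (t=3); sum(t^3 - t) = 42.
        Var[W] = n(n+1)(2n+1)/24 - sum(t^3-t)/48 = 1710/24 - 42/48 = 70.375.
        z = (W - E[W]) / sqrt(Var[W]) = (10.5 - 22.5) / 8.3890 = -1.4304.
        Two-sided p = 2*Phi(z) = 0.152589.
Step 6: alpha = 0.1. fail to reject H0.

W+ = 34.5, W- = 10.5, W = min = 10.5, p = 0.152589, fail to reject H0.


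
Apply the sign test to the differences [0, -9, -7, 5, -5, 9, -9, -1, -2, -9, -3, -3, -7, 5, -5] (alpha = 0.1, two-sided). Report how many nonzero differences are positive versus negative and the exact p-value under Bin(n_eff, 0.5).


Step 1: Discard zero differences. Original n = 15; n_eff = number of nonzero differences = 14.
Nonzero differences (with sign): -9, -7, +5, -5, +9, -9, -1, -2, -9, -3, -3, -7, +5, -5
Step 2: Count signs: positive = 3, negative = 11.
Step 3: Under H0: P(positive) = 0.5, so the number of positives S ~ Bin(14, 0.5).
Step 4: Two-sided exact p-value = sum of Bin(14,0.5) probabilities at or below the observed probability = 0.057373.
Step 5: alpha = 0.1. reject H0.

n_eff = 14, pos = 3, neg = 11, p = 0.057373, reject H0.


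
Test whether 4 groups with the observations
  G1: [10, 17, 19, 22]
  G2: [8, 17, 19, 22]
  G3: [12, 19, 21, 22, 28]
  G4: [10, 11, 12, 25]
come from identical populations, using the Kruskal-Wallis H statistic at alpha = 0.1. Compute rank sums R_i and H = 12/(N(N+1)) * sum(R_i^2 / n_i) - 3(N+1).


Step 1: Combine all N = 17 observations and assign midranks.
sorted (value, group, rank): (8,G2,1), (10,G1,2.5), (10,G4,2.5), (11,G4,4), (12,G3,5.5), (12,G4,5.5), (17,G1,7.5), (17,G2,7.5), (19,G1,10), (19,G2,10), (19,G3,10), (21,G3,12), (22,G1,14), (22,G2,14), (22,G3,14), (25,G4,16), (28,G3,17)
Step 2: Sum ranks within each group.
R_1 = 34 (n_1 = 4)
R_2 = 32.5 (n_2 = 4)
R_3 = 58.5 (n_3 = 5)
R_4 = 28 (n_4 = 4)
Step 3: H = 12/(N(N+1)) * sum(R_i^2/n_i) - 3(N+1)
     = 12/(17*18) * (34^2/4 + 32.5^2/4 + 58.5^2/5 + 28^2/4) - 3*18
     = 0.039216 * 1433.51 - 54
     = 2.216176.
Step 4: Ties present; correction factor C = 1 - 66/(17^3 - 17) = 0.986520. Corrected H = 2.216176 / 0.986520 = 2.246460.
Step 5: Under H0, H ~ chi^2(3); p-value = 0.522855.
Step 6: alpha = 0.1. fail to reject H0.

H = 2.2465, df = 3, p = 0.522855, fail to reject H0.


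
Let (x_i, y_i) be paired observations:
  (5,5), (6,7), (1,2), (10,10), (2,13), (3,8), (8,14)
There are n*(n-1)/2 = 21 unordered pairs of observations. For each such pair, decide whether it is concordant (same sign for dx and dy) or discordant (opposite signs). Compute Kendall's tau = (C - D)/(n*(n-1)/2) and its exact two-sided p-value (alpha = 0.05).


Step 1: Enumerate the 21 unordered pairs (i,j) with i<j and classify each by sign(x_j-x_i) * sign(y_j-y_i).
  (1,2):dx=+1,dy=+2->C; (1,3):dx=-4,dy=-3->C; (1,4):dx=+5,dy=+5->C; (1,5):dx=-3,dy=+8->D
  (1,6):dx=-2,dy=+3->D; (1,7):dx=+3,dy=+9->C; (2,3):dx=-5,dy=-5->C; (2,4):dx=+4,dy=+3->C
  (2,5):dx=-4,dy=+6->D; (2,6):dx=-3,dy=+1->D; (2,7):dx=+2,dy=+7->C; (3,4):dx=+9,dy=+8->C
  (3,5):dx=+1,dy=+11->C; (3,6):dx=+2,dy=+6->C; (3,7):dx=+7,dy=+12->C; (4,5):dx=-8,dy=+3->D
  (4,6):dx=-7,dy=-2->C; (4,7):dx=-2,dy=+4->D; (5,6):dx=+1,dy=-5->D; (5,7):dx=+6,dy=+1->C
  (6,7):dx=+5,dy=+6->C
Step 2: C = 14, D = 7, total pairs = 21.
Step 3: tau = (C - D)/(n(n-1)/2) = (14 - 7)/21 = 0.333333.
Step 4: Exact two-sided p-value (enumerate n! = 5040 permutations of y under H0): p = 0.381349.
Step 5: alpha = 0.05. fail to reject H0.

tau_b = 0.3333 (C=14, D=7), p = 0.381349, fail to reject H0.


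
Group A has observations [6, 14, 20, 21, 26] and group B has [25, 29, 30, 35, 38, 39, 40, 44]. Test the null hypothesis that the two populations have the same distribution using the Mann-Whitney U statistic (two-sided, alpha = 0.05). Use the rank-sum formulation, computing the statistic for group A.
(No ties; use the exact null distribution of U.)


Step 1: Combine and sort all 13 observations; assign midranks.
sorted (value, group): (6,X), (14,X), (20,X), (21,X), (25,Y), (26,X), (29,Y), (30,Y), (35,Y), (38,Y), (39,Y), (40,Y), (44,Y)
ranks: 6->1, 14->2, 20->3, 21->4, 25->5, 26->6, 29->7, 30->8, 35->9, 38->10, 39->11, 40->12, 44->13
Step 2: Rank sum for X: R1 = 1 + 2 + 3 + 4 + 6 = 16.
Step 3: U_X = R1 - n1(n1+1)/2 = 16 - 5*6/2 = 16 - 15 = 1.
       U_Y = n1*n2 - U_X = 40 - 1 = 39.
Step 4: No ties, so the exact null distribution of U (based on enumerating the C(13,5) = 1287 equally likely rank assignments) gives the two-sided p-value.
Step 5: p-value = 0.003108; compare to alpha = 0.05. reject H0.

U_X = 1, p = 0.003108, reject H0 at alpha = 0.05.


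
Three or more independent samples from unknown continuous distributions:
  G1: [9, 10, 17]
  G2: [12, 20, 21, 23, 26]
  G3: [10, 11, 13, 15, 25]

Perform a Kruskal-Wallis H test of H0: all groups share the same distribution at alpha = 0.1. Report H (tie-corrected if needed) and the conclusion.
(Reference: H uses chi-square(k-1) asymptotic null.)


Step 1: Combine all N = 13 observations and assign midranks.
sorted (value, group, rank): (9,G1,1), (10,G1,2.5), (10,G3,2.5), (11,G3,4), (12,G2,5), (13,G3,6), (15,G3,7), (17,G1,8), (20,G2,9), (21,G2,10), (23,G2,11), (25,G3,12), (26,G2,13)
Step 2: Sum ranks within each group.
R_1 = 11.5 (n_1 = 3)
R_2 = 48 (n_2 = 5)
R_3 = 31.5 (n_3 = 5)
Step 3: H = 12/(N(N+1)) * sum(R_i^2/n_i) - 3(N+1)
     = 12/(13*14) * (11.5^2/3 + 48^2/5 + 31.5^2/5) - 3*14
     = 0.065934 * 703.333 - 42
     = 4.373626.
Step 4: Ties present; correction factor C = 1 - 6/(13^3 - 13) = 0.997253. Corrected H = 4.373626 / 0.997253 = 4.385675.
Step 5: Under H0, H ~ chi^2(2); p-value = 0.111600.
Step 6: alpha = 0.1. fail to reject H0.

H = 4.3857, df = 2, p = 0.111600, fail to reject H0.


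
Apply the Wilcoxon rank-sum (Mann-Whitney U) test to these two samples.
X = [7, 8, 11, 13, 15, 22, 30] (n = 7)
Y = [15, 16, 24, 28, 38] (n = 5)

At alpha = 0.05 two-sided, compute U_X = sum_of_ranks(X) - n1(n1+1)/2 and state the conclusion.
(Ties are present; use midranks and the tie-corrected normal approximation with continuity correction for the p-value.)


Step 1: Combine and sort all 12 observations; assign midranks.
sorted (value, group): (7,X), (8,X), (11,X), (13,X), (15,X), (15,Y), (16,Y), (22,X), (24,Y), (28,Y), (30,X), (38,Y)
ranks: 7->1, 8->2, 11->3, 13->4, 15->5.5, 15->5.5, 16->7, 22->8, 24->9, 28->10, 30->11, 38->12
Step 2: Rank sum for X: R1 = 1 + 2 + 3 + 4 + 5.5 + 8 + 11 = 34.5.
Step 3: U_X = R1 - n1(n1+1)/2 = 34.5 - 7*8/2 = 34.5 - 28 = 6.5.
       U_Y = n1*n2 - U_X = 35 - 6.5 = 28.5.
Step 4: Ties are present, so use the tie-corrected normal approximation (with continuity correction) for the p-value.
Step 5: p-value = 0.087602; compare to alpha = 0.05. fail to reject H0.

U_X = 6.5, p = 0.087602, fail to reject H0 at alpha = 0.05.


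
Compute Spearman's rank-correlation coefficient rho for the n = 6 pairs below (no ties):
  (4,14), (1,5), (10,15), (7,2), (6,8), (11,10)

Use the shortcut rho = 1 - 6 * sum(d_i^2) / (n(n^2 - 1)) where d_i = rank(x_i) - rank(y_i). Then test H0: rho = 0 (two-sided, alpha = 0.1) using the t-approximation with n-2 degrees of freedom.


Step 1: Rank x and y separately (midranks; no ties here).
rank(x): 4->2, 1->1, 10->5, 7->4, 6->3, 11->6
rank(y): 14->5, 5->2, 15->6, 2->1, 8->3, 10->4
Step 2: d_i = R_x(i) - R_y(i); compute d_i^2.
  (2-5)^2=9, (1-2)^2=1, (5-6)^2=1, (4-1)^2=9, (3-3)^2=0, (6-4)^2=4
sum(d^2) = 24.
Step 3: rho = 1 - 6*24 / (6*(6^2 - 1)) = 1 - 144/210 = 0.314286.
Step 4: Under H0, t = rho * sqrt((n-2)/(1-rho^2)) = 0.6621 ~ t(4).
Step 5: Two-sided p-value from the t-distribution with 4 df = 0.544093.
Step 6: alpha = 0.1. fail to reject H0.

rho = 0.3143, p = 0.544093, fail to reject H0 at alpha = 0.1.


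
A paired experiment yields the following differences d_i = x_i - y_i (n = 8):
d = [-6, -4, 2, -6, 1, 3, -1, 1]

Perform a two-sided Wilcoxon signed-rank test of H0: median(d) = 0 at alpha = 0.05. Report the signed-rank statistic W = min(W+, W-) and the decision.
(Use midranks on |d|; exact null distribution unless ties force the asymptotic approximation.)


Step 1: Drop any zero differences (none here) and take |d_i|.
|d| = [6, 4, 2, 6, 1, 3, 1, 1]
Step 2: Midrank |d_i| (ties get averaged ranks).
ranks: |6|->7.5, |4|->6, |2|->4, |6|->7.5, |1|->2, |3|->5, |1|->2, |1|->2
Step 3: Attach original signs; sum ranks with positive sign and with negative sign.
W+ = 4 + 2 + 5 + 2 = 13
W- = 7.5 + 6 + 7.5 + 2 = 23
(Check: W+ + W- = 36 should equal n(n+1)/2 = 36.)
Step 4: Test statistic W = min(W+, W-) = 13.
Step 5: Ties in |d|, so use the tie-corrected normal approximation.
        E[W] = n(n+1)/4 = 8*9/4 = 18.
        Tie groups: |d|=1 (t=3), |d|=6 (t=2); sum(t^3 - t) = 30.
        Var[W] = n(n+1)(2n+1)/24 - sum(t^3-t)/48 = 1224/24 - 30/48 = 50.375.
        z = (W - E[W]) / sqrt(Var[W]) = (13 - 18) / 7.0975 = -0.7045.
        Two-sided p = 2*Phi(z) = 0.481140.
Step 6: alpha = 0.05. fail to reject H0.

W+ = 13, W- = 23, W = min = 13, p = 0.481140, fail to reject H0.


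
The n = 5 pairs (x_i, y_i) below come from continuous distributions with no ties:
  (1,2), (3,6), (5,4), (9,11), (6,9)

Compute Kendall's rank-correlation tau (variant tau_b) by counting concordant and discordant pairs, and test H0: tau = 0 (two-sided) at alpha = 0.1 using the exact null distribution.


Step 1: Enumerate the 10 unordered pairs (i,j) with i<j and classify each by sign(x_j-x_i) * sign(y_j-y_i).
  (1,2):dx=+2,dy=+4->C; (1,3):dx=+4,dy=+2->C; (1,4):dx=+8,dy=+9->C; (1,5):dx=+5,dy=+7->C
  (2,3):dx=+2,dy=-2->D; (2,4):dx=+6,dy=+5->C; (2,5):dx=+3,dy=+3->C; (3,4):dx=+4,dy=+7->C
  (3,5):dx=+1,dy=+5->C; (4,5):dx=-3,dy=-2->C
Step 2: C = 9, D = 1, total pairs = 10.
Step 3: tau = (C - D)/(n(n-1)/2) = (9 - 1)/10 = 0.800000.
Step 4: Exact two-sided p-value (enumerate n! = 120 permutations of y under H0): p = 0.083333.
Step 5: alpha = 0.1. reject H0.

tau_b = 0.8000 (C=9, D=1), p = 0.083333, reject H0.


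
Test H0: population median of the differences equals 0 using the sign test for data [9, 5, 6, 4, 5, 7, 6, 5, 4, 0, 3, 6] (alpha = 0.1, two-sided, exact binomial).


Step 1: Discard zero differences. Original n = 12; n_eff = number of nonzero differences = 11.
Nonzero differences (with sign): +9, +5, +6, +4, +5, +7, +6, +5, +4, +3, +6
Step 2: Count signs: positive = 11, negative = 0.
Step 3: Under H0: P(positive) = 0.5, so the number of positives S ~ Bin(11, 0.5).
Step 4: Two-sided exact p-value = sum of Bin(11,0.5) probabilities at or below the observed probability = 0.000977.
Step 5: alpha = 0.1. reject H0.

n_eff = 11, pos = 11, neg = 0, p = 0.000977, reject H0.


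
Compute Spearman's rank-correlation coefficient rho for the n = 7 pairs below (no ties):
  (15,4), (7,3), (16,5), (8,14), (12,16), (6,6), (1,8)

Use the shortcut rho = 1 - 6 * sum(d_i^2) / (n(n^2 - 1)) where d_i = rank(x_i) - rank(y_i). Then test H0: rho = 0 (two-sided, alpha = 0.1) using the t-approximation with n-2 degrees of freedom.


Step 1: Rank x and y separately (midranks; no ties here).
rank(x): 15->6, 7->3, 16->7, 8->4, 12->5, 6->2, 1->1
rank(y): 4->2, 3->1, 5->3, 14->6, 16->7, 6->4, 8->5
Step 2: d_i = R_x(i) - R_y(i); compute d_i^2.
  (6-2)^2=16, (3-1)^2=4, (7-3)^2=16, (4-6)^2=4, (5-7)^2=4, (2-4)^2=4, (1-5)^2=16
sum(d^2) = 64.
Step 3: rho = 1 - 6*64 / (7*(7^2 - 1)) = 1 - 384/336 = -0.142857.
Step 4: Under H0, t = rho * sqrt((n-2)/(1-rho^2)) = -0.3227 ~ t(5).
Step 5: Two-sided p-value from the t-distribution with 5 df = 0.759945.
Step 6: alpha = 0.1. fail to reject H0.

rho = -0.1429, p = 0.759945, fail to reject H0 at alpha = 0.1.


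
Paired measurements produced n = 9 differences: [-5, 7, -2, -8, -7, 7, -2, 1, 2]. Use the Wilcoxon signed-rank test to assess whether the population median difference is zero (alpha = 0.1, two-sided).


Step 1: Drop any zero differences (none here) and take |d_i|.
|d| = [5, 7, 2, 8, 7, 7, 2, 1, 2]
Step 2: Midrank |d_i| (ties get averaged ranks).
ranks: |5|->5, |7|->7, |2|->3, |8|->9, |7|->7, |7|->7, |2|->3, |1|->1, |2|->3
Step 3: Attach original signs; sum ranks with positive sign and with negative sign.
W+ = 7 + 7 + 1 + 3 = 18
W- = 5 + 3 + 9 + 7 + 3 = 27
(Check: W+ + W- = 45 should equal n(n+1)/2 = 45.)
Step 4: Test statistic W = min(W+, W-) = 18.
Step 5: Ties in |d|, so use the tie-corrected normal approximation.
        E[W] = n(n+1)/4 = 9*10/4 = 22.5.
        Tie groups: |d|=2 (t=3), |d|=7 (t=3); sum(t^3 - t) = 48.
        Var[W] = n(n+1)(2n+1)/24 - sum(t^3-t)/48 = 1710/24 - 48/48 = 70.25.
        z = (W - E[W]) / sqrt(Var[W]) = (18 - 22.5) / 8.3815 = -0.5369.
        Two-sided p = 2*Phi(z) = 0.591340.
Step 6: alpha = 0.1. fail to reject H0.

W+ = 18, W- = 27, W = min = 18, p = 0.591340, fail to reject H0.


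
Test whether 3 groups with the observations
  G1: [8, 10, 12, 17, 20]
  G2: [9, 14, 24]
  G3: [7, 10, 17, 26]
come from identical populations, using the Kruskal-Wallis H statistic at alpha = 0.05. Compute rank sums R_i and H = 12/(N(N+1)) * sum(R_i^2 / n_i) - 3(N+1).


Step 1: Combine all N = 12 observations and assign midranks.
sorted (value, group, rank): (7,G3,1), (8,G1,2), (9,G2,3), (10,G1,4.5), (10,G3,4.5), (12,G1,6), (14,G2,7), (17,G1,8.5), (17,G3,8.5), (20,G1,10), (24,G2,11), (26,G3,12)
Step 2: Sum ranks within each group.
R_1 = 31 (n_1 = 5)
R_2 = 21 (n_2 = 3)
R_3 = 26 (n_3 = 4)
Step 3: H = 12/(N(N+1)) * sum(R_i^2/n_i) - 3(N+1)
     = 12/(12*13) * (31^2/5 + 21^2/3 + 26^2/4) - 3*13
     = 0.076923 * 508.2 - 39
     = 0.092308.
Step 4: Ties present; correction factor C = 1 - 12/(12^3 - 12) = 0.993007. Corrected H = 0.092308 / 0.993007 = 0.092958.
Step 5: Under H0, H ~ chi^2(2); p-value = 0.954585.
Step 6: alpha = 0.05. fail to reject H0.

H = 0.0930, df = 2, p = 0.954585, fail to reject H0.


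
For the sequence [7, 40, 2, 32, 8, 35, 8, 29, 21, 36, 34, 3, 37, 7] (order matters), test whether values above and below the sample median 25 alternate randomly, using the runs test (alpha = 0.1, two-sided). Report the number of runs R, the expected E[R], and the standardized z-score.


Step 1: Compute median = 25; label A = above, B = below.
Labels in order: BABABABABAABAB  (n_A = 7, n_B = 7)
Step 2: Count runs R = 13.
Step 3: Under H0 (random ordering), E[R] = 2*n_A*n_B/(n_A+n_B) + 1 = 2*7*7/14 + 1 = 8.0000.
        Var[R] = 2*n_A*n_B*(2*n_A*n_B - n_A - n_B) / ((n_A+n_B)^2 * (n_A+n_B-1)) = 8232/2548 = 3.2308.
        SD[R] = 1.7974.
Step 4: Continuity-corrected z = (R - 0.5 - E[R]) / SD[R] = (13 - 0.5 - 8.0000) / 1.7974 = 2.5036.
Step 5: Two-sided p-value via normal approximation = 2*(1 - Phi(|z|)) = 0.012295.
Step 6: alpha = 0.1. reject H0.

R = 13, z = 2.5036, p = 0.012295, reject H0.


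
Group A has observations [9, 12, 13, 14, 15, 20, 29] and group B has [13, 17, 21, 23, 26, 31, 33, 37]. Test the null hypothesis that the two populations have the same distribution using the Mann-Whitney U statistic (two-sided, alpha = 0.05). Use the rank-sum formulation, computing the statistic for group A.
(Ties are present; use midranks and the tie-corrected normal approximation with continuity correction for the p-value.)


Step 1: Combine and sort all 15 observations; assign midranks.
sorted (value, group): (9,X), (12,X), (13,X), (13,Y), (14,X), (15,X), (17,Y), (20,X), (21,Y), (23,Y), (26,Y), (29,X), (31,Y), (33,Y), (37,Y)
ranks: 9->1, 12->2, 13->3.5, 13->3.5, 14->5, 15->6, 17->7, 20->8, 21->9, 23->10, 26->11, 29->12, 31->13, 33->14, 37->15
Step 2: Rank sum for X: R1 = 1 + 2 + 3.5 + 5 + 6 + 8 + 12 = 37.5.
Step 3: U_X = R1 - n1(n1+1)/2 = 37.5 - 7*8/2 = 37.5 - 28 = 9.5.
       U_Y = n1*n2 - U_X = 56 - 9.5 = 46.5.
Step 4: Ties are present, so use the tie-corrected normal approximation (with continuity correction) for the p-value.
Step 5: p-value = 0.037073; compare to alpha = 0.05. reject H0.

U_X = 9.5, p = 0.037073, reject H0 at alpha = 0.05.


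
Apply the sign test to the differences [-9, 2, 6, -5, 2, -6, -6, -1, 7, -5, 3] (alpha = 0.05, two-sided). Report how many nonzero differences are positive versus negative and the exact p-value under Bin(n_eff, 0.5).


Step 1: Discard zero differences. Original n = 11; n_eff = number of nonzero differences = 11.
Nonzero differences (with sign): -9, +2, +6, -5, +2, -6, -6, -1, +7, -5, +3
Step 2: Count signs: positive = 5, negative = 6.
Step 3: Under H0: P(positive) = 0.5, so the number of positives S ~ Bin(11, 0.5).
Step 4: Two-sided exact p-value = sum of Bin(11,0.5) probabilities at or below the observed probability = 1.000000.
Step 5: alpha = 0.05. fail to reject H0.

n_eff = 11, pos = 5, neg = 6, p = 1.000000, fail to reject H0.


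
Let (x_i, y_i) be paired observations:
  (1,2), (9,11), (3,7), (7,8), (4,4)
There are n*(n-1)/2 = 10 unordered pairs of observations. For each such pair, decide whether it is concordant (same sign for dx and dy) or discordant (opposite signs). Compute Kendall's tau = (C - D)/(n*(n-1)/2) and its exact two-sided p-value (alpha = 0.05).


Step 1: Enumerate the 10 unordered pairs (i,j) with i<j and classify each by sign(x_j-x_i) * sign(y_j-y_i).
  (1,2):dx=+8,dy=+9->C; (1,3):dx=+2,dy=+5->C; (1,4):dx=+6,dy=+6->C; (1,5):dx=+3,dy=+2->C
  (2,3):dx=-6,dy=-4->C; (2,4):dx=-2,dy=-3->C; (2,5):dx=-5,dy=-7->C; (3,4):dx=+4,dy=+1->C
  (3,5):dx=+1,dy=-3->D; (4,5):dx=-3,dy=-4->C
Step 2: C = 9, D = 1, total pairs = 10.
Step 3: tau = (C - D)/(n(n-1)/2) = (9 - 1)/10 = 0.800000.
Step 4: Exact two-sided p-value (enumerate n! = 120 permutations of y under H0): p = 0.083333.
Step 5: alpha = 0.05. fail to reject H0.

tau_b = 0.8000 (C=9, D=1), p = 0.083333, fail to reject H0.


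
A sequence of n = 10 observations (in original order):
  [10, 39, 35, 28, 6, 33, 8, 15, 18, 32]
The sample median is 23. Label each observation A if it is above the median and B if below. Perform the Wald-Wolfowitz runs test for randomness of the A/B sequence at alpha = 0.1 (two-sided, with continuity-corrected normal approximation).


Step 1: Compute median = 23; label A = above, B = below.
Labels in order: BAAABABBBA  (n_A = 5, n_B = 5)
Step 2: Count runs R = 6.
Step 3: Under H0 (random ordering), E[R] = 2*n_A*n_B/(n_A+n_B) + 1 = 2*5*5/10 + 1 = 6.0000.
        Var[R] = 2*n_A*n_B*(2*n_A*n_B - n_A - n_B) / ((n_A+n_B)^2 * (n_A+n_B-1)) = 2000/900 = 2.2222.
        SD[R] = 1.4907.
Step 4: R = E[R], so z = 0 with no continuity correction.
Step 5: Two-sided p-value via normal approximation = 2*(1 - Phi(|z|)) = 1.000000.
Step 6: alpha = 0.1. fail to reject H0.

R = 6, z = 0.0000, p = 1.000000, fail to reject H0.


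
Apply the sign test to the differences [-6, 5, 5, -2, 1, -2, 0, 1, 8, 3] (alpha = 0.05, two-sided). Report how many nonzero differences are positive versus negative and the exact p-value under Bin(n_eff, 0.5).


Step 1: Discard zero differences. Original n = 10; n_eff = number of nonzero differences = 9.
Nonzero differences (with sign): -6, +5, +5, -2, +1, -2, +1, +8, +3
Step 2: Count signs: positive = 6, negative = 3.
Step 3: Under H0: P(positive) = 0.5, so the number of positives S ~ Bin(9, 0.5).
Step 4: Two-sided exact p-value = sum of Bin(9,0.5) probabilities at or below the observed probability = 0.507812.
Step 5: alpha = 0.05. fail to reject H0.

n_eff = 9, pos = 6, neg = 3, p = 0.507812, fail to reject H0.


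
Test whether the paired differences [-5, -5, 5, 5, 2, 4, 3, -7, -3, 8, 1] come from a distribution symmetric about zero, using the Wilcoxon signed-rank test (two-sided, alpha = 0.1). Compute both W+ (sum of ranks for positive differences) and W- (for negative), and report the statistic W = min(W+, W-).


Step 1: Drop any zero differences (none here) and take |d_i|.
|d| = [5, 5, 5, 5, 2, 4, 3, 7, 3, 8, 1]
Step 2: Midrank |d_i| (ties get averaged ranks).
ranks: |5|->7.5, |5|->7.5, |5|->7.5, |5|->7.5, |2|->2, |4|->5, |3|->3.5, |7|->10, |3|->3.5, |8|->11, |1|->1
Step 3: Attach original signs; sum ranks with positive sign and with negative sign.
W+ = 7.5 + 7.5 + 2 + 5 + 3.5 + 11 + 1 = 37.5
W- = 7.5 + 7.5 + 10 + 3.5 = 28.5
(Check: W+ + W- = 66 should equal n(n+1)/2 = 66.)
Step 4: Test statistic W = min(W+, W-) = 28.5.
Step 5: Ties in |d|, so use the tie-corrected normal approximation.
        E[W] = n(n+1)/4 = 11*12/4 = 33.
        Tie groups: |d|=3 (t=2), |d|=5 (t=4); sum(t^3 - t) = 66.
        Var[W] = n(n+1)(2n+1)/24 - sum(t^3-t)/48 = 3036/24 - 66/48 = 125.125.
        z = (W - E[W]) / sqrt(Var[W]) = (28.5 - 33) / 11.1859 = -0.4023.
        Two-sided p = 2*Phi(z) = 0.687470.
Step 6: alpha = 0.1. fail to reject H0.

W+ = 37.5, W- = 28.5, W = min = 28.5, p = 0.687470, fail to reject H0.


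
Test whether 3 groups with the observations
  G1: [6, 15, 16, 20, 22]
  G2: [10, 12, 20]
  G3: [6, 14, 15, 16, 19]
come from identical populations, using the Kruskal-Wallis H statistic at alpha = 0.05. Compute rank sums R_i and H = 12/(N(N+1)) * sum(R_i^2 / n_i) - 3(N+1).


Step 1: Combine all N = 13 observations and assign midranks.
sorted (value, group, rank): (6,G1,1.5), (6,G3,1.5), (10,G2,3), (12,G2,4), (14,G3,5), (15,G1,6.5), (15,G3,6.5), (16,G1,8.5), (16,G3,8.5), (19,G3,10), (20,G1,11.5), (20,G2,11.5), (22,G1,13)
Step 2: Sum ranks within each group.
R_1 = 41 (n_1 = 5)
R_2 = 18.5 (n_2 = 3)
R_3 = 31.5 (n_3 = 5)
Step 3: H = 12/(N(N+1)) * sum(R_i^2/n_i) - 3(N+1)
     = 12/(13*14) * (41^2/5 + 18.5^2/3 + 31.5^2/5) - 3*14
     = 0.065934 * 648.733 - 42
     = 0.773626.
Step 4: Ties present; correction factor C = 1 - 24/(13^3 - 13) = 0.989011. Corrected H = 0.773626 / 0.989011 = 0.782222.
Step 5: Under H0, H ~ chi^2(2); p-value = 0.676305.
Step 6: alpha = 0.05. fail to reject H0.

H = 0.7822, df = 2, p = 0.676305, fail to reject H0.


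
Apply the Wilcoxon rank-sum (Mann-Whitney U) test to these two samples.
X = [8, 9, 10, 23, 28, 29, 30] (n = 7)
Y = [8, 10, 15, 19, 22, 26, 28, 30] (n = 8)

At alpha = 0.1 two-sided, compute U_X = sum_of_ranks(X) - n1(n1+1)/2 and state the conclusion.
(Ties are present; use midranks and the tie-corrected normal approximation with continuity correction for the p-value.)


Step 1: Combine and sort all 15 observations; assign midranks.
sorted (value, group): (8,X), (8,Y), (9,X), (10,X), (10,Y), (15,Y), (19,Y), (22,Y), (23,X), (26,Y), (28,X), (28,Y), (29,X), (30,X), (30,Y)
ranks: 8->1.5, 8->1.5, 9->3, 10->4.5, 10->4.5, 15->6, 19->7, 22->8, 23->9, 26->10, 28->11.5, 28->11.5, 29->13, 30->14.5, 30->14.5
Step 2: Rank sum for X: R1 = 1.5 + 3 + 4.5 + 9 + 11.5 + 13 + 14.5 = 57.
Step 3: U_X = R1 - n1(n1+1)/2 = 57 - 7*8/2 = 57 - 28 = 29.
       U_Y = n1*n2 - U_X = 56 - 29 = 27.
Step 4: Ties are present, so use the tie-corrected normal approximation (with continuity correction) for the p-value.
Step 5: p-value = 0.953692; compare to alpha = 0.1. fail to reject H0.

U_X = 29, p = 0.953692, fail to reject H0 at alpha = 0.1.


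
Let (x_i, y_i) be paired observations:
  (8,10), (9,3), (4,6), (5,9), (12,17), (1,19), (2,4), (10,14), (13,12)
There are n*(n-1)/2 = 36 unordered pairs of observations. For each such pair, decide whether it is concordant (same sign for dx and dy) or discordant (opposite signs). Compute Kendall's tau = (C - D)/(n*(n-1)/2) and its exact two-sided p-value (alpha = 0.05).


Step 1: Enumerate the 36 unordered pairs (i,j) with i<j and classify each by sign(x_j-x_i) * sign(y_j-y_i).
  (1,2):dx=+1,dy=-7->D; (1,3):dx=-4,dy=-4->C; (1,4):dx=-3,dy=-1->C; (1,5):dx=+4,dy=+7->C
  (1,6):dx=-7,dy=+9->D; (1,7):dx=-6,dy=-6->C; (1,8):dx=+2,dy=+4->C; (1,9):dx=+5,dy=+2->C
  (2,3):dx=-5,dy=+3->D; (2,4):dx=-4,dy=+6->D; (2,5):dx=+3,dy=+14->C; (2,6):dx=-8,dy=+16->D
  (2,7):dx=-7,dy=+1->D; (2,8):dx=+1,dy=+11->C; (2,9):dx=+4,dy=+9->C; (3,4):dx=+1,dy=+3->C
  (3,5):dx=+8,dy=+11->C; (3,6):dx=-3,dy=+13->D; (3,7):dx=-2,dy=-2->C; (3,8):dx=+6,dy=+8->C
  (3,9):dx=+9,dy=+6->C; (4,5):dx=+7,dy=+8->C; (4,6):dx=-4,dy=+10->D; (4,7):dx=-3,dy=-5->C
  (4,8):dx=+5,dy=+5->C; (4,9):dx=+8,dy=+3->C; (5,6):dx=-11,dy=+2->D; (5,7):dx=-10,dy=-13->C
  (5,8):dx=-2,dy=-3->C; (5,9):dx=+1,dy=-5->D; (6,7):dx=+1,dy=-15->D; (6,8):dx=+9,dy=-5->D
  (6,9):dx=+12,dy=-7->D; (7,8):dx=+8,dy=+10->C; (7,9):dx=+11,dy=+8->C; (8,9):dx=+3,dy=-2->D
Step 2: C = 22, D = 14, total pairs = 36.
Step 3: tau = (C - D)/(n(n-1)/2) = (22 - 14)/36 = 0.222222.
Step 4: Exact two-sided p-value (enumerate n! = 362880 permutations of y under H0): p = 0.476709.
Step 5: alpha = 0.05. fail to reject H0.

tau_b = 0.2222 (C=22, D=14), p = 0.476709, fail to reject H0.


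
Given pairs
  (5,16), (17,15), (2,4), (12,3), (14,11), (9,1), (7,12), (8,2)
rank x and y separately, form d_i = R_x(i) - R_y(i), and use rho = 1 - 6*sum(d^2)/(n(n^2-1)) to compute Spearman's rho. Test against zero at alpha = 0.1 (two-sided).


Step 1: Rank x and y separately (midranks; no ties here).
rank(x): 5->2, 17->8, 2->1, 12->6, 14->7, 9->5, 7->3, 8->4
rank(y): 16->8, 15->7, 4->4, 3->3, 11->5, 1->1, 12->6, 2->2
Step 2: d_i = R_x(i) - R_y(i); compute d_i^2.
  (2-8)^2=36, (8-7)^2=1, (1-4)^2=9, (6-3)^2=9, (7-5)^2=4, (5-1)^2=16, (3-6)^2=9, (4-2)^2=4
sum(d^2) = 88.
Step 3: rho = 1 - 6*88 / (8*(8^2 - 1)) = 1 - 528/504 = -0.047619.
Step 4: Under H0, t = rho * sqrt((n-2)/(1-rho^2)) = -0.1168 ~ t(6).
Step 5: Two-sided p-value from the t-distribution with 6 df = 0.910849.
Step 6: alpha = 0.1. fail to reject H0.

rho = -0.0476, p = 0.910849, fail to reject H0 at alpha = 0.1.


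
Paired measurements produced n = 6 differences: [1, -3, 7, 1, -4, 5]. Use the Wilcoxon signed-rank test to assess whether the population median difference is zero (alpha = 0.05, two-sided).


Step 1: Drop any zero differences (none here) and take |d_i|.
|d| = [1, 3, 7, 1, 4, 5]
Step 2: Midrank |d_i| (ties get averaged ranks).
ranks: |1|->1.5, |3|->3, |7|->6, |1|->1.5, |4|->4, |5|->5
Step 3: Attach original signs; sum ranks with positive sign and with negative sign.
W+ = 1.5 + 6 + 1.5 + 5 = 14
W- = 3 + 4 = 7
(Check: W+ + W- = 21 should equal n(n+1)/2 = 21.)
Step 4: Test statistic W = min(W+, W-) = 7.
Step 5: Ties in |d|, so use the tie-corrected normal approximation.
        E[W] = n(n+1)/4 = 6*7/4 = 10.5.
        Tie groups: |d|=1 (t=2); sum(t^3 - t) = 6.
        Var[W] = n(n+1)(2n+1)/24 - sum(t^3-t)/48 = 546/24 - 6/48 = 22.625.
        z = (W - E[W]) / sqrt(Var[W]) = (7 - 10.5) / 4.7566 = -0.7358.
        Two-sided p = 2*Phi(z) = 0.461838.
Step 6: alpha = 0.05. fail to reject H0.

W+ = 14, W- = 7, W = min = 7, p = 0.461838, fail to reject H0.
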